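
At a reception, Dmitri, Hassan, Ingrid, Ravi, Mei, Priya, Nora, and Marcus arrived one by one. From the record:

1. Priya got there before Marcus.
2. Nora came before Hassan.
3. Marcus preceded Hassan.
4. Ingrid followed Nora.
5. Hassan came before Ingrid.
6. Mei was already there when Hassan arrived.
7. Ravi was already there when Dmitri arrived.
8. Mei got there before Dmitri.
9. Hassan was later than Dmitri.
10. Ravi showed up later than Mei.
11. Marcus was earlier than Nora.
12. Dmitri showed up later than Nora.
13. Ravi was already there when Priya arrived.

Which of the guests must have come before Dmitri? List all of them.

Marcus, Mei, Nora, Priya, Ravi

Directly stated before Dmitri: Mei, Nora, and Ravi.
Marcus reaches Dmitri via Marcus → Nora → Dmitri.
Priya reaches Dmitri via Priya → Marcus → Nora → Dmitri.
No chain forces Hassan (or any of the others) ahead of Dmitri.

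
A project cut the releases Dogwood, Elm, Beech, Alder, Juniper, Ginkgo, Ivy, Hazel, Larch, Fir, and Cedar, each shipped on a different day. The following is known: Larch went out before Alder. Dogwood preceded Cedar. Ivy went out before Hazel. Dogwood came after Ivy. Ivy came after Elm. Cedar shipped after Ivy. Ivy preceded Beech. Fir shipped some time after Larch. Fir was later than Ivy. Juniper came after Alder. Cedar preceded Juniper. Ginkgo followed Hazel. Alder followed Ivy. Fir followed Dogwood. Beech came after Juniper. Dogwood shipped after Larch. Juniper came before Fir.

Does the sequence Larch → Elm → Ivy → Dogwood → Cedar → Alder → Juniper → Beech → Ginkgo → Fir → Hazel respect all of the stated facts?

no

The constraints require Hazel before Ginkgo, but in the proposed sequence Ginkgo appears ahead of Hazel. That one violation is enough.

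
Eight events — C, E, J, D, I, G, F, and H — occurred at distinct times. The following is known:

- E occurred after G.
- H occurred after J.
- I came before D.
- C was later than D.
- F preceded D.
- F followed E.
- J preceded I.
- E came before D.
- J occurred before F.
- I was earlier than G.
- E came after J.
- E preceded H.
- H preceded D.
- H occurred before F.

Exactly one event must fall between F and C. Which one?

D

Tracing the constraints gives F → D → C, so D sits after F and before C.
No other event is forced both after F and before C.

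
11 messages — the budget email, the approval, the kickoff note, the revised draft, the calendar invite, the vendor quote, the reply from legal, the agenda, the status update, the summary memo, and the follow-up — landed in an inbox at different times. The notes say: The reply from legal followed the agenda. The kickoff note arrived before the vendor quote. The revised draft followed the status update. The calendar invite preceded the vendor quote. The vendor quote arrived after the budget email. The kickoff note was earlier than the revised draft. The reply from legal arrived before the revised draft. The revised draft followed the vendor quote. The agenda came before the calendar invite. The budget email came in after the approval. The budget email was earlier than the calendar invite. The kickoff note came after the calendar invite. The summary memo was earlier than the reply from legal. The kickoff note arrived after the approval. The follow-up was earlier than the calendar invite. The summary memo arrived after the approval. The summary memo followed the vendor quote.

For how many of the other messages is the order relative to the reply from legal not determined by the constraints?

1

Forced before the reply from legal: the agenda, the approval, the budget email, the calendar invite, the follow-up, the kickoff note, the summary memo, and the vendor quote; forced after the reply from legal: the revised draft.
That leaves the status update with no forced order relative to the reply from legal — 1.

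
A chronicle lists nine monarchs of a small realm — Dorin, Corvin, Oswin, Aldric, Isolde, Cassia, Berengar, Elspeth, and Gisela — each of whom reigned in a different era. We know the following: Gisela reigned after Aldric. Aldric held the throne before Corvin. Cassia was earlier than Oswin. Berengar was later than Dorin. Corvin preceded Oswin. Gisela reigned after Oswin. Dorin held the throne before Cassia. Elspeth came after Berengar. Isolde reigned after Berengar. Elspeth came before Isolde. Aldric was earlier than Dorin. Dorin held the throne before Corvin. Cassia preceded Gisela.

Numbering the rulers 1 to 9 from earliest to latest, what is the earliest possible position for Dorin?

2

Aldric must come before Dorin — 1 forced predecessor.
Nothing else is forced ahead of Dorin, so their earliest slot is position 1 + 1 = 2.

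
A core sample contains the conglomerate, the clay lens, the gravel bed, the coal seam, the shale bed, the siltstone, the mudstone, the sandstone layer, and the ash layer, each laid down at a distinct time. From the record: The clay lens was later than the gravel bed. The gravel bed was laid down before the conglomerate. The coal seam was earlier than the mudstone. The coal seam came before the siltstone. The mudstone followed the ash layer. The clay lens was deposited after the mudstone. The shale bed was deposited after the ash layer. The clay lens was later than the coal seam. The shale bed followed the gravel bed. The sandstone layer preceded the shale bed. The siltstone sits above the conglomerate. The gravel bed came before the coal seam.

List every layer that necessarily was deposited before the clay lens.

Directly stated before the clay lens: the coal seam, the gravel bed, and the mudstone.
The ash layer reaches the clay lens via the ash layer → the mudstone → the clay lens.

the ash layer, the coal seam, the gravel bed, the mudstone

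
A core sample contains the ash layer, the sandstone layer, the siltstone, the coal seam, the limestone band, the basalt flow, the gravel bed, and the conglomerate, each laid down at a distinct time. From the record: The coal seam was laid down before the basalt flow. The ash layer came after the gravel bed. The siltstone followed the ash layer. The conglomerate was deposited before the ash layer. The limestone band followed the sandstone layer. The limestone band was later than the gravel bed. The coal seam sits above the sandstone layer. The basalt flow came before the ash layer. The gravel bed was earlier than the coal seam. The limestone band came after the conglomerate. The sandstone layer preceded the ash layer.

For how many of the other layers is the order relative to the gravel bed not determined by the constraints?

Forced after the gravel bed: the ash layer, the basalt flow, the coal seam, the limestone band, and the siltstone.
That leaves the conglomerate and the sandstone layer with no forced order relative to the gravel bed — 2.

2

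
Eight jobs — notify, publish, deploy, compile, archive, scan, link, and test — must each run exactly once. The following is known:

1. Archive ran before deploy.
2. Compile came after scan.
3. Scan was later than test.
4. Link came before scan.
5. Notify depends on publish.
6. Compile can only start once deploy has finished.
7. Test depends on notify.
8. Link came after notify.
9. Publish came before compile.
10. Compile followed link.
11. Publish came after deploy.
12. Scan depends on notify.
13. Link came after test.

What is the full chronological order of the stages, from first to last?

archive, deploy, publish, notify, test, link, scan, compile

The constraints fix every adjacent pair, so only one ordering works:
archive → deploy → publish → notify → test → link → scan → compile.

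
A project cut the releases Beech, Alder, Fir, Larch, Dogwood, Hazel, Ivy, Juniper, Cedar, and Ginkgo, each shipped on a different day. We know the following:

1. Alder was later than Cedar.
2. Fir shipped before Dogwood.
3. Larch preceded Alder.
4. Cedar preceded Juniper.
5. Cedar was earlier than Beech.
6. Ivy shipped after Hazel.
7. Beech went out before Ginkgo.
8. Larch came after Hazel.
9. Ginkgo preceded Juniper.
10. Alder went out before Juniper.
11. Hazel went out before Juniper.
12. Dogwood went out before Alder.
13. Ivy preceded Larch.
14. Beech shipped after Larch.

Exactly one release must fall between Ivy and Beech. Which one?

Tracing the constraints gives Ivy → Larch → Beech, so Larch sits after Ivy and before Beech.
No other release is forced both after Ivy and before Beech.

Larch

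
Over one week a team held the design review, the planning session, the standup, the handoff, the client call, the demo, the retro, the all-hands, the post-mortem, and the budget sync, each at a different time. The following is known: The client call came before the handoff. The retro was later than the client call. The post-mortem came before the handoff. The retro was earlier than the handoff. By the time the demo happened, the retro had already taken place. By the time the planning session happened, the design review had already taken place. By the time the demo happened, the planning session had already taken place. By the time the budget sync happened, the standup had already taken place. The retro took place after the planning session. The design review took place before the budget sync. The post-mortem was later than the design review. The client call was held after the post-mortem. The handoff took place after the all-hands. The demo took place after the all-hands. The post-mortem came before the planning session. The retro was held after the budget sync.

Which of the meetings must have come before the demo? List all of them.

the all-hands, the budget sync, the client call, the design review, the planning session, the post-mortem, the retro, the standup

Directly stated before the demo: the all-hands, the planning session, and the retro.
The budget sync reaches the demo via the budget sync → the retro → the demo.
The client call reaches the demo via the client call → the retro → the demo.
The design review reaches the demo via the design review → the planning session → the demo.
Likewise the post-mortem and the standup each reach the demo by chaining the stated constraints.
No chain forces the handoff ahead of the demo.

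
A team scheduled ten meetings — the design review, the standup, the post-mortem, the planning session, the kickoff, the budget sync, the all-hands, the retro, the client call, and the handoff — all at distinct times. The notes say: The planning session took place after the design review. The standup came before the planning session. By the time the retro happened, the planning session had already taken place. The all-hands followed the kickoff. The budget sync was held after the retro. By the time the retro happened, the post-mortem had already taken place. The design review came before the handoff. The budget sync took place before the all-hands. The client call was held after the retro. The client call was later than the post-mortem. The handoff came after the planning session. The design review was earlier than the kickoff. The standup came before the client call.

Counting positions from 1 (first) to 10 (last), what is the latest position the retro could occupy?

The retro must come before the all-hands, the budget sync, and the client call — 3 meetings forced after it.
Everything else can be placed before the retro in some valid order, so the retro can sit as late as position 10 − 3 = 7.

7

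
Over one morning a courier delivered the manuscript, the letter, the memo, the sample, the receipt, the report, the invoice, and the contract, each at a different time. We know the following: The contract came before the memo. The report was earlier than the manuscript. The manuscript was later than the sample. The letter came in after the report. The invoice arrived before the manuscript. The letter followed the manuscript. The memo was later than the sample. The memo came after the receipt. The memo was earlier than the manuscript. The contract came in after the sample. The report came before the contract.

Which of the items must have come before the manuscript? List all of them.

Directly stated before the manuscript: the invoice, the memo, the report, and the sample.
The contract reaches the manuscript via the contract → the memo → the manuscript.
The receipt reaches the manuscript via the receipt → the memo → the manuscript.

the contract, the invoice, the memo, the receipt, the report, the sample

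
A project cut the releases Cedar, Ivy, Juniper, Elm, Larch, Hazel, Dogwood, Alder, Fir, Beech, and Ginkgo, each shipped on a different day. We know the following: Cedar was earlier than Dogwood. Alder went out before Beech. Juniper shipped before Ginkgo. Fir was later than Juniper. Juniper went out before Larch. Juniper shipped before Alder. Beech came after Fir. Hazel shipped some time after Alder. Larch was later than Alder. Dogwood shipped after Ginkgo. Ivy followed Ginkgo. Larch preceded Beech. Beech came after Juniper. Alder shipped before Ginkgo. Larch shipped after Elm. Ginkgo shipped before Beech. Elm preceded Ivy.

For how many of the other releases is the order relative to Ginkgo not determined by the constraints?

5

Forced before Ginkgo: Alder and Juniper; forced after Ginkgo: Beech, Dogwood, and Ivy.
That leaves Cedar, Elm, Fir, Hazel, and Larch with no forced order relative to Ginkgo — 5.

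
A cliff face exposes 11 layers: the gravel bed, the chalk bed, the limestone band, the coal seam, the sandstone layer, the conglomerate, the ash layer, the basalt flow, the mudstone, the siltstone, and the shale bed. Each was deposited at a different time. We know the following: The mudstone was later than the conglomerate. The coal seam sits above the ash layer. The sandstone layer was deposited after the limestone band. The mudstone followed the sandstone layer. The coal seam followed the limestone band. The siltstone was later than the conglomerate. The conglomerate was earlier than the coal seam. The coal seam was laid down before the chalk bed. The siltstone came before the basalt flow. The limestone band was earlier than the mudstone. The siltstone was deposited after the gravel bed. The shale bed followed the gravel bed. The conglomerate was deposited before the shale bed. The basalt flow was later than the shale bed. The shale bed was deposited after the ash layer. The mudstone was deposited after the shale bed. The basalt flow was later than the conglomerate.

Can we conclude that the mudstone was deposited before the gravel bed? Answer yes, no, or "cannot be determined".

Tracing the constraints gives the gravel bed → the shale bed → the mudstone, so the gravel bed must come before the mudstone.
That means the mudstone cannot be before the gravel bed.

no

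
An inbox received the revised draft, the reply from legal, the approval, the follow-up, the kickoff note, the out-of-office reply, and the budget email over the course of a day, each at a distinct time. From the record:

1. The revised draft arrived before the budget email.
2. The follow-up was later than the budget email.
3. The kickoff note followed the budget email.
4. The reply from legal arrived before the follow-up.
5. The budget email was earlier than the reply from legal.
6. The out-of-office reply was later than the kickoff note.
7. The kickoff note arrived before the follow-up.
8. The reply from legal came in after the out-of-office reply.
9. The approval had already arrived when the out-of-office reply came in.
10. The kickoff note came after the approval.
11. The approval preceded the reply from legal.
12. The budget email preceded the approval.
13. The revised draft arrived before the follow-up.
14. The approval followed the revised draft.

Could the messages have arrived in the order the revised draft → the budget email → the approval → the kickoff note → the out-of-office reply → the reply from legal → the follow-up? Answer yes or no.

Check each stated constraint against the proposed order — e.g. the budget email is ahead of the follow-up; the revised draft is ahead of the follow-up. Every pair is in the required order; nothing is violated.

yes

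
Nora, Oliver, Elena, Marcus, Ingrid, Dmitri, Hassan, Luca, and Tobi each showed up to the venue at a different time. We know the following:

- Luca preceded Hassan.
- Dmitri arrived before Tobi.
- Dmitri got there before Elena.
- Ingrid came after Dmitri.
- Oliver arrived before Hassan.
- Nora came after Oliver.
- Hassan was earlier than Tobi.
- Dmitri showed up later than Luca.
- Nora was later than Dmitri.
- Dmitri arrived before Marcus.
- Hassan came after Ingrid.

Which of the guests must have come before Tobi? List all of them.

Dmitri, Hassan, Ingrid, Luca, Oliver

Directly stated before Tobi: Dmitri and Hassan.
Ingrid reaches Tobi via Ingrid → Hassan → Tobi.
Luca reaches Tobi via Luca → Dmitri → Tobi.
Oliver reaches Tobi via Oliver → Hassan → Tobi.
No chain forces Marcus (or any of the others) ahead of Tobi.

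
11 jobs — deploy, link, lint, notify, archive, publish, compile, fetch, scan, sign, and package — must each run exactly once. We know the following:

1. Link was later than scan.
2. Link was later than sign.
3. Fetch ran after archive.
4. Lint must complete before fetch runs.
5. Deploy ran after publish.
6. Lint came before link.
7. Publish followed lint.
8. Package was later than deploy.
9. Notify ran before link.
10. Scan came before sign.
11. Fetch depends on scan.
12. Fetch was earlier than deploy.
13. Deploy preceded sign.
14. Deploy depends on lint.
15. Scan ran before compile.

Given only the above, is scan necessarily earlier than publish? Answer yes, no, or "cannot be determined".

cannot be determined

No chain of stated constraints runs from scan to publish, and none runs from publish to scan either.
So the relative order of scan and publish is not fixed by the given facts.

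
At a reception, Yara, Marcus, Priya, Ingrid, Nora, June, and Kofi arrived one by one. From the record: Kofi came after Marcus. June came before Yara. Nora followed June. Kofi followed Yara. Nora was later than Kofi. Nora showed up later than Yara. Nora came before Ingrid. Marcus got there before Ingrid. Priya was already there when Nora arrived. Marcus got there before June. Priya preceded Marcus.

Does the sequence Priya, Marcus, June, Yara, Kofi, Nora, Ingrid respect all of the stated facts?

Check each stated constraint against the proposed order — e.g. Marcus is ahead of Ingrid; Priya is ahead of Nora. Every pair is in the required order; nothing is violated.

yes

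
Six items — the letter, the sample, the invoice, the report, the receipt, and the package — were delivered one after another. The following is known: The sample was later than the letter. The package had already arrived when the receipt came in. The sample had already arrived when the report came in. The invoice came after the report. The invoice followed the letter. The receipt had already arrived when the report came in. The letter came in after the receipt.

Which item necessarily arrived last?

Every other item has a chain of constraints placing it before the invoice, so the invoice is last.

the invoice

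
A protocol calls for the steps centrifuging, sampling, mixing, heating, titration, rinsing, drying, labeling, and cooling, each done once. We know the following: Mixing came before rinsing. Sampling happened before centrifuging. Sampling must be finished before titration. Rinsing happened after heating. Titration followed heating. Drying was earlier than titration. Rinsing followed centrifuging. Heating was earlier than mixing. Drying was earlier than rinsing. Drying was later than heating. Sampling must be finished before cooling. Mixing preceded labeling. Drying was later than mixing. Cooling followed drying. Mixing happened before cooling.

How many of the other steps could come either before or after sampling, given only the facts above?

4

Forced after sampling: centrifuging, cooling, rinsing, and titration.
That leaves drying, heating, labeling, and mixing with no forced order relative to sampling — 4.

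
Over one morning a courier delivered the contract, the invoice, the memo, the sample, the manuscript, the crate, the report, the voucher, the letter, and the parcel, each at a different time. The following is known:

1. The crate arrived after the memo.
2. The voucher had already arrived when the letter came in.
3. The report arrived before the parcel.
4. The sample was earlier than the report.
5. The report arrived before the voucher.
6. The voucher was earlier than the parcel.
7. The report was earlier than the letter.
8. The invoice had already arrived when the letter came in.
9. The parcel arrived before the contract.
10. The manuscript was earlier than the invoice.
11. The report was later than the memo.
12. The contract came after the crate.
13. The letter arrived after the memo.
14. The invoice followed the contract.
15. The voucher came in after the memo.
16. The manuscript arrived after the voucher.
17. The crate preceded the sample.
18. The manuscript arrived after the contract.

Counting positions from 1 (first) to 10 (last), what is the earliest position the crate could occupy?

The memo must come before the crate — 1 forced predecessor.
Nothing else is forced ahead of the crate, so its earliest slot is position 1 + 1 = 2.

2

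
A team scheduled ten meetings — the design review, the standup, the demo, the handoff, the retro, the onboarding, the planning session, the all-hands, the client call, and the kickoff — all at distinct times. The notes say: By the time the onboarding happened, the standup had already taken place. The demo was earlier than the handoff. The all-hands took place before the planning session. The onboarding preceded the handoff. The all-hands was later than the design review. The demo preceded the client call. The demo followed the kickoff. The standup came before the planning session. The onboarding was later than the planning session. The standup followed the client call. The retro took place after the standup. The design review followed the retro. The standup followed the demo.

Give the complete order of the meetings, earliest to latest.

The constraints fix every adjacent pair, so only one ordering works:
the kickoff → the demo → the client call → the standup → the retro → the design review → the all-hands → the planning session → the onboarding → the handoff.

the kickoff, the demo, the client call, the standup, the retro, the design review, the all-hands, the planning session, the onboarding, the handoff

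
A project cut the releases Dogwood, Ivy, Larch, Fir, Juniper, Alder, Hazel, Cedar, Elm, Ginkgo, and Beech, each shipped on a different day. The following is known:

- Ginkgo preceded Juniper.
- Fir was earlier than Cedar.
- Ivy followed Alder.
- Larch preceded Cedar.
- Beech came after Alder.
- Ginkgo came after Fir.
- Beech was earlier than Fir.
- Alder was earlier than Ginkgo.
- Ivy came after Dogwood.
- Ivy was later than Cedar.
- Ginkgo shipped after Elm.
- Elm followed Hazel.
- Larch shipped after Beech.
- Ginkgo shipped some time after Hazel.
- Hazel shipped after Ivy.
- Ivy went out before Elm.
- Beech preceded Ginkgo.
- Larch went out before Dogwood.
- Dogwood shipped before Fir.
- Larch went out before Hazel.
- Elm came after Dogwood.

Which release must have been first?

Alder

Alder has a chain of constraints placing it before every other release, so Alder must be first.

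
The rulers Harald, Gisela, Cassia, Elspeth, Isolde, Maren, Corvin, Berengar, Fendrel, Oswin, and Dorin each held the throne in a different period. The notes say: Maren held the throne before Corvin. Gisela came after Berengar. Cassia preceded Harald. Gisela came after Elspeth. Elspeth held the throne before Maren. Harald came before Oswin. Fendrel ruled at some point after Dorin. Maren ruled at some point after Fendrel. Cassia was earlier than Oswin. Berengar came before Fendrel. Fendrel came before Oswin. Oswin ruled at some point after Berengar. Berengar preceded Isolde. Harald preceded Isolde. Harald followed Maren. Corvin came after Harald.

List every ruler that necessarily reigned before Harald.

Berengar, Cassia, Dorin, Elspeth, Fendrel, Maren

Directly stated before Harald: Cassia and Maren.
Berengar reaches Harald via Berengar → Fendrel → Maren → Harald.
Dorin reaches Harald via Dorin → Fendrel → Maren → Harald.
Elspeth reaches Harald via Elspeth → Maren → Harald.
Likewise Fendrel reaches Harald by chaining the stated constraints.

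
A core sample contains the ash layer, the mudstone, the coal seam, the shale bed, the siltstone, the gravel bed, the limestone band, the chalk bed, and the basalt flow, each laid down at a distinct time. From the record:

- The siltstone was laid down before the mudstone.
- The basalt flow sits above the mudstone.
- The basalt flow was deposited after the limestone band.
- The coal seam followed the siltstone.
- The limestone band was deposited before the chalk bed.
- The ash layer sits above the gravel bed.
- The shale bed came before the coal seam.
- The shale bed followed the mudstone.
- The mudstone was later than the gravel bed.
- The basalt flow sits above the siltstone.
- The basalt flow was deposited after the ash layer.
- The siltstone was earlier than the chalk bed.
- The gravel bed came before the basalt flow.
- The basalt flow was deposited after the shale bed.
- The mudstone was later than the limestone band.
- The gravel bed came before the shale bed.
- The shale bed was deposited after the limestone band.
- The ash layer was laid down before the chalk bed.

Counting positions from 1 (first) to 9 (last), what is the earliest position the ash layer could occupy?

2

The gravel bed must come before the ash layer — 1 forced predecessor.
Nothing else is forced ahead of the ash layer, so its earliest slot is position 1 + 1 = 2.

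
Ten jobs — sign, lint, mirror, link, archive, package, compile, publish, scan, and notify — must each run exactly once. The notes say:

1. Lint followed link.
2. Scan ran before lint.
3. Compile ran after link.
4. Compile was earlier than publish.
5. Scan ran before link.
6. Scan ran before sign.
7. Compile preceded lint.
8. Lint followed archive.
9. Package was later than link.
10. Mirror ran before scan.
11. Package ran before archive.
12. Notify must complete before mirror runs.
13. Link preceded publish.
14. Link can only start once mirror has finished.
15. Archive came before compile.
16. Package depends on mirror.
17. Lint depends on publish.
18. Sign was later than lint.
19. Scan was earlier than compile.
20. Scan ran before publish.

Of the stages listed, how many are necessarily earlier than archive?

5

Directly stated before archive: package.
Link reaches archive via link → package → archive.
Mirror reaches archive via mirror → package → archive.
Notify reaches archive via notify → mirror → package → archive.
Likewise scan reaches archive by chaining the stated constraints.
No chain forces publish (or any of the others) ahead of archive.
That's link, mirror, notify, package, and scan — 5 in all.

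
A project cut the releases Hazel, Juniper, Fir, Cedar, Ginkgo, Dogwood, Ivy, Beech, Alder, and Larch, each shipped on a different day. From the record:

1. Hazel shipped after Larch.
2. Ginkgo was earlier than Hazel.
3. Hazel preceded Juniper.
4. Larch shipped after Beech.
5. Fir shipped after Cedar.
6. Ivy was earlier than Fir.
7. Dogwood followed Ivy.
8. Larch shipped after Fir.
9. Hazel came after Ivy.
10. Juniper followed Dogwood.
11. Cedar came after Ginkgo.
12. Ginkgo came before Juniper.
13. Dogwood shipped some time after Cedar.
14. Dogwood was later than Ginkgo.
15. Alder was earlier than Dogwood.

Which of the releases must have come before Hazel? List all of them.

Beech, Cedar, Fir, Ginkgo, Ivy, Larch

Directly stated before Hazel: Ginkgo, Ivy, and Larch.
Beech reaches Hazel via Beech → Larch → Hazel.
Cedar reaches Hazel via Cedar → Fir → Larch → Hazel.
Fir reaches Hazel via Fir → Larch → Hazel.
No chain forces Juniper (or any of the others) ahead of Hazel.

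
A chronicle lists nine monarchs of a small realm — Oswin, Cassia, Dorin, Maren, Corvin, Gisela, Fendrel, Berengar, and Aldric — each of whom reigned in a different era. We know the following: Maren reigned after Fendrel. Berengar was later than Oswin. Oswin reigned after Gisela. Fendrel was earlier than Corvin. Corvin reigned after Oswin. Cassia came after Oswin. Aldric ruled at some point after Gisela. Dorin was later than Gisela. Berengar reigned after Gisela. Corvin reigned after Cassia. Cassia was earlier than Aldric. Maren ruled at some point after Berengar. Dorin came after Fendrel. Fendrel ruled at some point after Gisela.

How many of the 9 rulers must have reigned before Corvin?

Directly stated before Corvin: Cassia, Fendrel, and Oswin.
Gisela reaches Corvin via Gisela → Oswin → Corvin.
No chain forces Aldric (or any of the others) ahead of Corvin.
That's Cassia, Fendrel, Gisela, and Oswin — 4 in all.

4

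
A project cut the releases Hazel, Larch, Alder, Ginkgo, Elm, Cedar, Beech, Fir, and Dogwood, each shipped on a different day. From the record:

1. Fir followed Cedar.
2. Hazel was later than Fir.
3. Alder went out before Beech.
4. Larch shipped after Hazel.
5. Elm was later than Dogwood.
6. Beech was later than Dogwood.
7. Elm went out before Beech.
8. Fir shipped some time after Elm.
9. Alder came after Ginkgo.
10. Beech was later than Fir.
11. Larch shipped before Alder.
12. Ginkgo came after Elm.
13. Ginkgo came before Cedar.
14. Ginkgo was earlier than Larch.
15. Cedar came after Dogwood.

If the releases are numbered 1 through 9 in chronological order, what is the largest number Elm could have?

Elm must come before Alder, Beech, Cedar, Fir, Ginkgo, Hazel, and Larch — 7 releases forced after it.
Everything else can be placed before Elm in some valid order, so Elm can sit as late as position 9 − 7 = 2.

2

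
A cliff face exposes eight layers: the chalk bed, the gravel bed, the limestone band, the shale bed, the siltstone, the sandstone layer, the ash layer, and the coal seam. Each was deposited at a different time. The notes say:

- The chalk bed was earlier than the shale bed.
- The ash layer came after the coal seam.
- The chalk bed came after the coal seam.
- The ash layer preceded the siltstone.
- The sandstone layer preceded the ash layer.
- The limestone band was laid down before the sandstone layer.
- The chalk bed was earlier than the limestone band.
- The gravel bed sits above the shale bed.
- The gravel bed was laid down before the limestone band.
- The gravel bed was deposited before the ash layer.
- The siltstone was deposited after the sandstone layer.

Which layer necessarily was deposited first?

The coal seam has a chain of constraints placing it before every other layer, so the coal seam must be first.

the coal seam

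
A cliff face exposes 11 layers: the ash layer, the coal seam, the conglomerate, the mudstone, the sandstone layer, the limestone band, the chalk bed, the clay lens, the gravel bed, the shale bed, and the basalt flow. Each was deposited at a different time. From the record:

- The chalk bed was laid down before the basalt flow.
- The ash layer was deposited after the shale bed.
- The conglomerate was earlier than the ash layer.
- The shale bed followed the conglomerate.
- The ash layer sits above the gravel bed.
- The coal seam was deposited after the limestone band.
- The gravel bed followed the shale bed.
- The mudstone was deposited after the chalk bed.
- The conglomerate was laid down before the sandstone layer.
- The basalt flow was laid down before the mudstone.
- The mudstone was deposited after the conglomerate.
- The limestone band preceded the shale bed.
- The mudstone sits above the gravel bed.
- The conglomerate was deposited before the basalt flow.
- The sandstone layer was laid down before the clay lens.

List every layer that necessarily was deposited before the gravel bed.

the conglomerate, the limestone band, the shale bed

Directly stated before the gravel bed: the shale bed.
The conglomerate reaches the gravel bed via the conglomerate → the shale bed → the gravel bed.
The limestone band reaches the gravel bed via the limestone band → the shale bed → the gravel bed.
No chain forces the basalt flow (or any of the others) ahead of the gravel bed.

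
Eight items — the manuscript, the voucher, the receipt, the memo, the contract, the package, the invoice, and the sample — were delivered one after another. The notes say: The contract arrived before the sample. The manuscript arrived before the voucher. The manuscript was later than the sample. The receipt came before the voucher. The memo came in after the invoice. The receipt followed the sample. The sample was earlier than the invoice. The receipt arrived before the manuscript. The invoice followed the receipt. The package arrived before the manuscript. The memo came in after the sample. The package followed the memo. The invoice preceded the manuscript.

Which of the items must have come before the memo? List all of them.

the contract, the invoice, the receipt, the sample

Directly stated before the memo: the invoice and the sample.
The contract reaches the memo via the contract → the sample → the memo.
The receipt reaches the memo via the receipt → the invoice → the memo.
No chain forces the package (or any of the others) ahead of the memo.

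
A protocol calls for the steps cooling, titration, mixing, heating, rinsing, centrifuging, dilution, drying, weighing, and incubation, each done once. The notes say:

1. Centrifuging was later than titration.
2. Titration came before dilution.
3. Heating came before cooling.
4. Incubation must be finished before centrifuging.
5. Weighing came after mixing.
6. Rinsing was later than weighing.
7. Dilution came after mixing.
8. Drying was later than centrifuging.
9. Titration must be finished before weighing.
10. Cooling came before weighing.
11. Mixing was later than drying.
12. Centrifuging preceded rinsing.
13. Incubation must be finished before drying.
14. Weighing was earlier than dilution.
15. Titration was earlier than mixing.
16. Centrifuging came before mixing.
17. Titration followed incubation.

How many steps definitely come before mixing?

4

Directly stated before mixing: centrifuging, drying, and titration.
Incubation reaches mixing via incubation → titration → mixing.
No chain forces heating (or any of the others) ahead of mixing.
That's centrifuging, drying, incubation, and titration — 4 in all.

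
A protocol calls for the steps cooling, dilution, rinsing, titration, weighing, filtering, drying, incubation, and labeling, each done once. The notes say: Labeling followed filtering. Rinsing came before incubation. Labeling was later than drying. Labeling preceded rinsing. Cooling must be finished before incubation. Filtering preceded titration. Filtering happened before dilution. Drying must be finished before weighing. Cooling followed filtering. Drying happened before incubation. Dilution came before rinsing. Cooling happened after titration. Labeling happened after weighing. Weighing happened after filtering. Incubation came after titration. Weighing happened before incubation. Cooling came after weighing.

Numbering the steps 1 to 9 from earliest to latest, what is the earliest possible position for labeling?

4

Drying, filtering, and weighing must all come before labeling — 3 forced predecessors.
Nothing else is forced ahead of labeling, so its earliest slot is position 3 + 1 = 4.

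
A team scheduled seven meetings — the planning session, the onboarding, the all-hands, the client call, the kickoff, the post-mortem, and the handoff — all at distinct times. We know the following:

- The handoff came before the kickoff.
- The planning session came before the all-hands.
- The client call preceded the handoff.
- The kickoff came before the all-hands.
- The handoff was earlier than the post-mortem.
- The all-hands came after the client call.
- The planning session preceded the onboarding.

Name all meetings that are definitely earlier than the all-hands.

the client call, the handoff, the kickoff, the planning session

Directly stated before the all-hands: the client call, the kickoff, and the planning session.
The handoff reaches the all-hands via the handoff → the kickoff → the all-hands.
No chain forces the post-mortem (or any of the others) ahead of the all-hands.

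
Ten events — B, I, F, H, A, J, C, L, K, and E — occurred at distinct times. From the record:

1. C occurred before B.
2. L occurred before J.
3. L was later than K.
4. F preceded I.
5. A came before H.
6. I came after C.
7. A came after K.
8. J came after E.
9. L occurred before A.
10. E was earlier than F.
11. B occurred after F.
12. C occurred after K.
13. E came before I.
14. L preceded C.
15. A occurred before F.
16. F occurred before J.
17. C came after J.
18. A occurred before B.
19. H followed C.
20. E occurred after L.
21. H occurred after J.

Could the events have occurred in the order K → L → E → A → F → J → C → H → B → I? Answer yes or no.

yes

Check each stated constraint against the proposed order — e.g. K is ahead of C; E is ahead of I. Every pair is in the required order; nothing is violated.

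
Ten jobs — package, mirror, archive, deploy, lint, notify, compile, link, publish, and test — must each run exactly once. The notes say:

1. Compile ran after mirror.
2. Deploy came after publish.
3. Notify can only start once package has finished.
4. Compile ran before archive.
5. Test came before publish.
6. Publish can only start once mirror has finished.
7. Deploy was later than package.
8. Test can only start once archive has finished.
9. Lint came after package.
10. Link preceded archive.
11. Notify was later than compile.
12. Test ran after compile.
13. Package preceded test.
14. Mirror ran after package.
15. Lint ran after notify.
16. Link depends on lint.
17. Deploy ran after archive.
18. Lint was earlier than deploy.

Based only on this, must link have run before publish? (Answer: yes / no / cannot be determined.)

yes

Chain the constraints: link → archive → test → publish. Each link is directly stated, so link comes before publish.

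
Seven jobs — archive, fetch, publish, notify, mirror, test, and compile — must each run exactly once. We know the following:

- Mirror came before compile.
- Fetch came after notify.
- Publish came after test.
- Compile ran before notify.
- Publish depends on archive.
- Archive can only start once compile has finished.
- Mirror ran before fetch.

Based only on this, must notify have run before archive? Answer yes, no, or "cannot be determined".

cannot be determined

No chain of stated constraints runs from notify to archive, and none runs from archive to notify either.
So the relative order of notify and archive is not fixed by the given facts.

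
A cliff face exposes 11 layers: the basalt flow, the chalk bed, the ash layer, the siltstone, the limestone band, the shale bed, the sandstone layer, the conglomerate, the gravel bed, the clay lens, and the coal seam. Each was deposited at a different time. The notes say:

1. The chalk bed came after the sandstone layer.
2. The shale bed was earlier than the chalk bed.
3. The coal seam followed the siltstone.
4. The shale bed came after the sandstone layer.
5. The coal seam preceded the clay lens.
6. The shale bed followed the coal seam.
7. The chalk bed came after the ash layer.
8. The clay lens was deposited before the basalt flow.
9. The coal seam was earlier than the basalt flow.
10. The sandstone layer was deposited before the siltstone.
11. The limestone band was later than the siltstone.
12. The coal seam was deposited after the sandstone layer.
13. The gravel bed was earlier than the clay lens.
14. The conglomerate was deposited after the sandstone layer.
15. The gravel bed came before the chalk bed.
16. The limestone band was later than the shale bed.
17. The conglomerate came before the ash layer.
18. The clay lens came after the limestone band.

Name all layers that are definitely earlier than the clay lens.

the coal seam, the gravel bed, the limestone band, the sandstone layer, the shale bed, the siltstone

Directly stated before the clay lens: the coal seam, the gravel bed, and the limestone band.
The sandstone layer reaches the clay lens via the sandstone layer → the coal seam → the clay lens.
The shale bed reaches the clay lens via the shale bed → the limestone band → the clay lens.
The siltstone reaches the clay lens via the siltstone → the limestone band → the clay lens.
No chain forces the basalt flow (or any of the others) ahead of the clay lens.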